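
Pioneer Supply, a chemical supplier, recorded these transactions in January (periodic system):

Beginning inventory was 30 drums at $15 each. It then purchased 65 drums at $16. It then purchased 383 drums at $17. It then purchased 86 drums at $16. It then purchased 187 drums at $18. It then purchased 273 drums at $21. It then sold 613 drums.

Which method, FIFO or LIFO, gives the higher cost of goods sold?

FIFO COGS: 30 @ $15 + 65 @ $16 + 383 @ $17 + 86 @ $16 + 49 @ $18 = $10,259
LIFO COGS: 273 @ $21 + 187 @ $18 + 86 @ $16 + 67 @ $17 = $11,614

LIFO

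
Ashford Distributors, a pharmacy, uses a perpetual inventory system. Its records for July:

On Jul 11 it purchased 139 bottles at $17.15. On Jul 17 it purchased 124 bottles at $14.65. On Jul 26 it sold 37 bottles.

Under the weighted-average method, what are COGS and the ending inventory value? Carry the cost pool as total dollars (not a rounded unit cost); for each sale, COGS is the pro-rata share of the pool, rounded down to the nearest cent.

After Jul 11: 139 on hand, pool $2,383.85 (≈ $17.1500 each)
After Jul 17: 263 on hand, pool $4,200.45 (≈ $15.9713 each)
Jul 26, sell 37: 37/263 × $4,200.45 → $590.93
Ending inventory (cost pool remaining) = $3,609.52
Check: goods available $4,200.45 = COGS $590.93 + ending $3,609.52

COGS = $590.93; ending inventory = $3,609.52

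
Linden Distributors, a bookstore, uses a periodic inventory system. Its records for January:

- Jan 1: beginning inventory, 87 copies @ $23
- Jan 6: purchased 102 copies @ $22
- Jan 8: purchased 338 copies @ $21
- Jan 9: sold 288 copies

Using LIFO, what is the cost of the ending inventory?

Ending inventory = $5,295

Jan 9, 288 sold [LIFO — newest first]: 288 @ $21 = $6,048
Ending inventory: 87 @ $23 + 102 @ $22 + 50 @ $21 = $5,295
Check: goods available $11,343 = COGS $6,048 + ending $5,295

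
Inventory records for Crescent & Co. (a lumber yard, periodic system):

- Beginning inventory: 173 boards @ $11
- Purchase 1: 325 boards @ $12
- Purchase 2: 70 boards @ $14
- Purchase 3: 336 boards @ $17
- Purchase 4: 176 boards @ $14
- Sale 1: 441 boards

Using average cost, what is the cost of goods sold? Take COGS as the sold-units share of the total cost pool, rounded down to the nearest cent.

Sale 1, sell 441: 441/1080 × $14,959.00 → $6,108.25
Ending inventory (cost pool remaining) = $8,850.75

COGS = $6,108.25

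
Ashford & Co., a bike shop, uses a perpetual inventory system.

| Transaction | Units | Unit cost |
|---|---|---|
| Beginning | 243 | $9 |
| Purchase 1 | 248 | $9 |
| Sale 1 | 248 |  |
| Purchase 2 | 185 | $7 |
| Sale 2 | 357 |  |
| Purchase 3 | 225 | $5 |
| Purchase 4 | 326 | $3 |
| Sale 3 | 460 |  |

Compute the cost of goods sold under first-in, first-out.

Sale 1 (248) [FIFO — oldest first]: 243 @ $9 + 5 @ $9 = $2,232
Sale 2 (357) [FIFO — oldest first]: 243 @ $9 + 114 @ $7 = $2,985
Sale 3 (460) [FIFO — oldest first]: 71 @ $7 + 225 @ $5 + 164 @ $3 = $2,114
Total COGS = $2,232 + $2,985 + $2,114 = $7,331
Ending inventory: 162 @ $3 = $486

COGS = $7,331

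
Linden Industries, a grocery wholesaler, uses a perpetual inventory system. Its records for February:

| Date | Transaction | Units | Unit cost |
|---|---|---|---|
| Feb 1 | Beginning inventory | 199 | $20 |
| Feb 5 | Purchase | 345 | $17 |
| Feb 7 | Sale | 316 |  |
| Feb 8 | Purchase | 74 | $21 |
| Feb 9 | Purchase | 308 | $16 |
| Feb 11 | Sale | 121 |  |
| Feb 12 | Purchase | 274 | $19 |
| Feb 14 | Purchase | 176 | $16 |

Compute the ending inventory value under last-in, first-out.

Ending inventory = $17,041

Feb 7, 316 sold [LIFO — newest first]: 316 @ $17 = $5,372
Feb 11, 121 sold [LIFO — newest first]: 121 @ $16 = $1,936
Total COGS = $5,372 + $1,936 = $7,308
Ending inventory: 199 @ $20 + 29 @ $17 + 74 @ $21 + 187 @ $16 + 274 @ $19 + 176 @ $16 = $17,041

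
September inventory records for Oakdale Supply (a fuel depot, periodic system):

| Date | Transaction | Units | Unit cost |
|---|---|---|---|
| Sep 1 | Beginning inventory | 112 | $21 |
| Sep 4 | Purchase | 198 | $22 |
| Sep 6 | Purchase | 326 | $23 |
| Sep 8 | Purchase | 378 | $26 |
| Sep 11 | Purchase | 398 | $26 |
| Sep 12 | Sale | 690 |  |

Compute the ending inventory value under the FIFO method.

Sep 12, 690 sold [FIFO — oldest first]: 112 @ $21 + 198 @ $22 + 326 @ $23 + 54 @ $26 = $15,610
Ending inventory: 324 @ $26 + 398 @ $26 = $18,772
Check: goods available $34,382 = COGS $15,610 + ending $18,772

Ending inventory = $18,772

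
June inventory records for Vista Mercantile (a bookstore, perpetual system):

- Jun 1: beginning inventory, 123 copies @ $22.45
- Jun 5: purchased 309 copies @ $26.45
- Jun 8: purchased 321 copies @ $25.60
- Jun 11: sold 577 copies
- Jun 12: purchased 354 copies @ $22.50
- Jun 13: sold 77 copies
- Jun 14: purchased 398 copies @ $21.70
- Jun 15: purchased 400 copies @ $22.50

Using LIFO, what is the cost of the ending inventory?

Ending inventory = $28,032.30

Jun 11, 577 sold [LIFO — newest first]: 321 @ $25.60 + 256 @ $26.45 = $14,988.80
Jun 13, 77 sold [LIFO — newest first]: 77 @ $22.50 = $1,732.50
Total COGS = $14,988.80 + $1,732.50 = $16,721.30
Ending inventory: 123 @ $22.45 + 53 @ $26.45 + 277 @ $22.50 + 398 @ $21.70 + 400 @ $22.50 = $28,032.30
Check: goods available $44,753.60 = COGS $16,721.30 + ending $28,032.30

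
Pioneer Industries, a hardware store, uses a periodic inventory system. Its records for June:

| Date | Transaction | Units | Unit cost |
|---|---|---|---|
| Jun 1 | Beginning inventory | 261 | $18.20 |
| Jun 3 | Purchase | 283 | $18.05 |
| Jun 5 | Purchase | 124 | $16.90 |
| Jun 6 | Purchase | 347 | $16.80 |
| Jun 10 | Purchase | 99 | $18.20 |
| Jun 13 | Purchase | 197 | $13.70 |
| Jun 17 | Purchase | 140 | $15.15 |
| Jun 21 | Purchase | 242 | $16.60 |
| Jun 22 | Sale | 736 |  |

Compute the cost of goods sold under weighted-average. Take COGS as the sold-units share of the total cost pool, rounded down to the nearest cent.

COGS = $12,356.12

Jun 22, sell 736: 736/1693 × $28,422.45 → $12,356.12
Ending inventory (cost pool remaining) = $16,066.33
Check: goods available $28,422.45 = COGS $12,356.12 + ending $16,066.33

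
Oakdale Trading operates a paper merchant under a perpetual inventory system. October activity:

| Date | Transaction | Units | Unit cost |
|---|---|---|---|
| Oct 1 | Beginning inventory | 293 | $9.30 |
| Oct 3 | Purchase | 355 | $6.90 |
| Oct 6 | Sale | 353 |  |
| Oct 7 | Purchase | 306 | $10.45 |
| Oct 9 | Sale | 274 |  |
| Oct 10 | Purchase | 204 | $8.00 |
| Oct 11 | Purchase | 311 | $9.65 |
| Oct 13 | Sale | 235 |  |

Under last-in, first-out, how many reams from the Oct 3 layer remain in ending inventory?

Oct 6, 353 sold [LIFO — newest first]: 353 @ $6.90 = $2,435.70
Oct 9, 274 sold [LIFO — newest first]: 274 @ $10.45 = $2,863.30
Oct 13, 235 sold [LIFO — newest first]: 235 @ $9.65 = $2,267.75
Total COGS = $2,435.70 + $2,863.30 + $2,267.75 = $7,566.75
Ending inventory: 293 @ $9.30 + 2 @ $6.90 + 32 @ $10.45 + 204 @ $8.00 + 76 @ $9.65 = $5,438.50
Check: goods available $13,005.25 = COGS $7,566.75 + ending $5,438.50

2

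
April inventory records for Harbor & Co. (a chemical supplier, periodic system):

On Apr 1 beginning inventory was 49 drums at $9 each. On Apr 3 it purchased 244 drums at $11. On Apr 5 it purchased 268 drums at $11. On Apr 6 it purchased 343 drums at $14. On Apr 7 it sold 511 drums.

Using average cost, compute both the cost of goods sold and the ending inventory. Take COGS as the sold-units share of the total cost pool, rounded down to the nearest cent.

Apr 7, sell 511: 511/904 × $10,875.00 → $6,147.26
Ending inventory (cost pool remaining) = $4,727.74

COGS = $6,147.26; ending inventory = $4,727.74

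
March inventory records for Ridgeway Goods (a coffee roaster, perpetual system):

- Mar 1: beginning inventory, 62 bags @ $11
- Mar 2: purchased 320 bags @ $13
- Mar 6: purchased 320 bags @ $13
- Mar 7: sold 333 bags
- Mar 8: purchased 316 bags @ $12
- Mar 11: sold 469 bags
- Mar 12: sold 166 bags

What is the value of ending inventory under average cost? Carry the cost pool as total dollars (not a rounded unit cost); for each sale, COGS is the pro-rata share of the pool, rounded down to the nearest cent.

Ending inventory = $622.18

After Mar 1: 62 on hand, pool $682.00 (≈ $11.0000 each)
After Mar 2: 382 on hand, pool $4,842.00 (≈ $12.6754 each)
After Mar 6: 702 on hand, pool $9,002.00 (≈ $12.8234 each)
Mar 7, sell 333: 333/702 × $9,002.00 → $4,270.17
After Mar 8: 685 on hand, pool $8,523.83 (≈ $12.4435 each)
Mar 11, sell 469: 469/685 × $8,523.83 → $5,836.02
Mar 12, sell 166: 166/216 × $2,687.81 → $2,065.63
Total COGS = $4,270.17 + $5,836.02 + $2,065.63 = $12,171.82
Ending inventory (cost pool remaining) = $622.18
Check: goods available $12,794.00 = COGS $12,171.82 + ending $622.18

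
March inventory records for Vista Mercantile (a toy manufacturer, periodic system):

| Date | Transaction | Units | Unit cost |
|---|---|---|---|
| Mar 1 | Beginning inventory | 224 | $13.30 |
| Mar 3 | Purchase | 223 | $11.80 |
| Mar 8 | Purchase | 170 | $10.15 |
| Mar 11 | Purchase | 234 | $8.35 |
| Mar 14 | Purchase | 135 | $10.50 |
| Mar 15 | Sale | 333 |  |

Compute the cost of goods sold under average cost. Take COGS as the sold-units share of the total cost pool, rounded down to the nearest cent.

Mar 15, sell 333: 333/986 × $10,707.50 → $3,616.22
Ending inventory (cost pool remaining) = $7,091.28
Check: goods available $10,707.50 = COGS $3,616.22 + ending $7,091.28

COGS = $3,616.22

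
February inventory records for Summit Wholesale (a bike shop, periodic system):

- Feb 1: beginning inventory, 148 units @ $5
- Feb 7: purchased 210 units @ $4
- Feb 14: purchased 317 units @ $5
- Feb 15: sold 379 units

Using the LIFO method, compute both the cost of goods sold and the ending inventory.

Feb 15, 379 sold [LIFO — newest first]: 317 @ $5 + 62 @ $4 = $1,833
Ending inventory: 148 @ $5 + 148 @ $4 = $1,332

COGS = $1,833; ending inventory = $1,332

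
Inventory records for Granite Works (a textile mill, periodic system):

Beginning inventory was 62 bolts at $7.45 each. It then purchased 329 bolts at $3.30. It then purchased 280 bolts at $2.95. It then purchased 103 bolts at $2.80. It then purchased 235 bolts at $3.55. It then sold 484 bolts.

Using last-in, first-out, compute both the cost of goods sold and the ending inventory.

COGS = $1,553.35; ending inventory = $1,942.90

Sale 1 (484) [LIFO — newest first]: 235 @ $3.55 + 103 @ $2.80 + 146 @ $2.95 = $1,553.35
Ending inventory: 62 @ $7.45 + 329 @ $3.30 + 134 @ $2.95 = $1,942.90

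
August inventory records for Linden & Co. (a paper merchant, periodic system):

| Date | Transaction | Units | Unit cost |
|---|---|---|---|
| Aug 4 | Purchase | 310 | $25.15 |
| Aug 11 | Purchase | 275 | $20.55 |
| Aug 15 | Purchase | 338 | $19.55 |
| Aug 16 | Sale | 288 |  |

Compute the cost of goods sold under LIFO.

Aug 16, 288 sold [LIFO — newest first]: 288 @ $19.55 = $5,630.40
Ending inventory: 310 @ $25.15 + 275 @ $20.55 + 50 @ $19.55 = $14,425.25

COGS = $5,630.40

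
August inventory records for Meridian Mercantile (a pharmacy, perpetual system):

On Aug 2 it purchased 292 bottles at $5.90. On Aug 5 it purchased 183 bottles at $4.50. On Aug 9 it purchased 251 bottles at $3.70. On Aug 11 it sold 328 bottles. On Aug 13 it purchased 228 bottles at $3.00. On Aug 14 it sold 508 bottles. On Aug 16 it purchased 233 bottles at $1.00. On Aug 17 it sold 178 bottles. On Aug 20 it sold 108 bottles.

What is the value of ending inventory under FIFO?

Ending inventory = $65.00

Aug 11, 328 sold [FIFO — oldest first]: 292 @ $5.90 + 36 @ $4.50 = $1,884.80
Aug 14, 508 sold [FIFO — oldest first]: 147 @ $4.50 + 251 @ $3.70 + 110 @ $3.00 = $1,920.20
Aug 17, 178 sold [FIFO — oldest first]: 118 @ $3.00 + 60 @ $1.00 = $414.00
Aug 20, 108 sold [FIFO — oldest first]: 108 @ $1.00 = $108.00
Total COGS = $1,884.80 + $1,920.20 + $414.00 + $108.00 = $4,327.00
Ending inventory: 65 @ $1.00 = $65.00
Check: goods available $4,392.00 = COGS $4,327.00 + ending $65.00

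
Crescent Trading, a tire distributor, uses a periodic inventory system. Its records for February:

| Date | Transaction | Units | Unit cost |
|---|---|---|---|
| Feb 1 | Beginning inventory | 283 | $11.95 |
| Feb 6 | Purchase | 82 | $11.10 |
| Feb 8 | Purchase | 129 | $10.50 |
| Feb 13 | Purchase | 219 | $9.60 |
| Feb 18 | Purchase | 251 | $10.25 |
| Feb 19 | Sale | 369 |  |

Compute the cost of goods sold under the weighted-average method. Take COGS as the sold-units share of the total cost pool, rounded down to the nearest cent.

Feb 19, sell 369: 369/964 × $10,321.70 → $3,950.94
Ending inventory (cost pool remaining) = $6,370.76

COGS = $3,950.94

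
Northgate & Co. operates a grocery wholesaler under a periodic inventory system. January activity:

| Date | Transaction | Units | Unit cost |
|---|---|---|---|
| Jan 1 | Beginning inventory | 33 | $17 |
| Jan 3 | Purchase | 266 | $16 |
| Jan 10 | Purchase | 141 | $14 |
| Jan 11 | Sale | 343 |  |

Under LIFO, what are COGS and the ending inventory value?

Jan 11, 343 sold [LIFO — newest first]: 141 @ $14 + 202 @ $16 = $5,206
Ending inventory: 33 @ $17 + 64 @ $16 = $1,585

COGS = $5,206; ending inventory = $1,585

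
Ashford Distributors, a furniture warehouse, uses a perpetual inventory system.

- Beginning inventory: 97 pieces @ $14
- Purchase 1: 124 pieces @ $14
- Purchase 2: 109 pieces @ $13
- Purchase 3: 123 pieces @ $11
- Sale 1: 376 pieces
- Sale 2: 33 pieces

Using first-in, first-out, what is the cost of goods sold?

Sale 1 (376) [FIFO — oldest first]: 97 @ $14 + 124 @ $14 + 109 @ $13 + 46 @ $11 = $5,017
Sale 2 (33) [FIFO — oldest first]: 33 @ $11 = $363
Total COGS = $5,017 + $363 = $5,380
Ending inventory: 44 @ $11 = $484
Check: goods available $5,864 = COGS $5,380 + ending $484

COGS = $5,380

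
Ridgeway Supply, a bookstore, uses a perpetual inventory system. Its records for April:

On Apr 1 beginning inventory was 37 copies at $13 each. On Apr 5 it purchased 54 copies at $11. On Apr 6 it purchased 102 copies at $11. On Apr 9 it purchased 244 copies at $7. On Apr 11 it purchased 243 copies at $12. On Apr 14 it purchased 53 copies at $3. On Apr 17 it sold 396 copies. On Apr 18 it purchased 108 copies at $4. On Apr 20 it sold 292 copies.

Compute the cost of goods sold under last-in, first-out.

Apr 17, 396 sold [LIFO — newest first]: 53 @ $3 + 243 @ $12 + 100 @ $7 = $3,775
Apr 20, 292 sold [LIFO — newest first]: 108 @ $4 + 144 @ $7 + 40 @ $11 = $1,880
Total COGS = $3,775 + $1,880 = $5,655
Ending inventory: 37 @ $13 + 54 @ $11 + 62 @ $11 = $1,757
Check: goods available $7,412 = COGS $5,655 + ending $1,757

COGS = $5,655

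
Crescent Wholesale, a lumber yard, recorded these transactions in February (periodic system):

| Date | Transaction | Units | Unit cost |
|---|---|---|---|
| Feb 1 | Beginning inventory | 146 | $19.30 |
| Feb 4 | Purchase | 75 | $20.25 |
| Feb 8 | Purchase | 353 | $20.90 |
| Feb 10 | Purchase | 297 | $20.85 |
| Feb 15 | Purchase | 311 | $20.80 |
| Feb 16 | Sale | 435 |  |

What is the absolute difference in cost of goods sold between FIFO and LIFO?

FIFO COGS: 146 @ $19.30 + 75 @ $20.25 + 214 @ $20.90 = $8,809.15
LIFO COGS: 311 @ $20.80 + 124 @ $20.85 = $9,054.20
Difference = |$8,809.15 − $9,054.20| = $245.05

$245.05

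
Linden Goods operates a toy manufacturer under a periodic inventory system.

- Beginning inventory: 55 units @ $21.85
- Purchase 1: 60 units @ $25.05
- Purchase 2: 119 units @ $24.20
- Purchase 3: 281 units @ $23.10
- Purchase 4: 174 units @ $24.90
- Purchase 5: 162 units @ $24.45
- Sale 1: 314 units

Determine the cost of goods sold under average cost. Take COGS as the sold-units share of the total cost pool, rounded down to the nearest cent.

COGS = $7,515.76

Sale 1, sell 314: 314/851 × $20,369.15 → $7,515.76
Ending inventory (cost pool remaining) = $12,853.39
Check: goods available $20,369.15 = COGS $7,515.76 + ending $12,853.39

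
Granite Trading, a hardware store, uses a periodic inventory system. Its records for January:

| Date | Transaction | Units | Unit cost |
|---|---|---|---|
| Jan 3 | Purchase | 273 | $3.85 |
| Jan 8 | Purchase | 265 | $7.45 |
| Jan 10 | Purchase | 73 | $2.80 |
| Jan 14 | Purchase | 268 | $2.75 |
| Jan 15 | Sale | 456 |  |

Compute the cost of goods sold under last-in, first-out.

Jan 15, 456 sold [LIFO — newest first]: 268 @ $2.75 + 73 @ $2.80 + 115 @ $7.45 = $1,798.15
Ending inventory: 273 @ $3.85 + 150 @ $7.45 = $2,168.55
Check: goods available $3,966.70 = COGS $1,798.15 + ending $2,168.55

COGS = $1,798.15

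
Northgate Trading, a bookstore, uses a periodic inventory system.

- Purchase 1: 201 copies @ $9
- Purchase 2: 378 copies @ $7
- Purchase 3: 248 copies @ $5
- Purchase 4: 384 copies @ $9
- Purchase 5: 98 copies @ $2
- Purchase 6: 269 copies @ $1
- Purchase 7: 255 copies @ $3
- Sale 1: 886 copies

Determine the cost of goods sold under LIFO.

COGS = $3,606

Sale 1 (886) [LIFO — newest first]: 255 @ $3 + 269 @ $1 + 98 @ $2 + 264 @ $9 = $3,606
Ending inventory: 201 @ $9 + 378 @ $7 + 248 @ $5 + 120 @ $9 = $6,775
Check: goods available $10,381 = COGS $3,606 + ending $6,775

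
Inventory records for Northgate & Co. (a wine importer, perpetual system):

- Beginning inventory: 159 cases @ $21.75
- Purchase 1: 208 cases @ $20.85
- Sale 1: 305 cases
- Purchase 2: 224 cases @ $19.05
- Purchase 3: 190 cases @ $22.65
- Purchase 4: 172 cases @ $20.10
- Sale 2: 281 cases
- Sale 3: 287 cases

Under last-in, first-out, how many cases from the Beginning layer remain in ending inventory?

62

Sale 1 (305) [LIFO — newest first]: 208 @ $20.85 + 97 @ $21.75 = $6,446.55
Sale 2 (281) [LIFO — newest first]: 172 @ $20.10 + 109 @ $22.65 = $5,926.05
Sale 3 (287) [LIFO — newest first]: 81 @ $22.65 + 206 @ $19.05 = $5,758.95
Total COGS = $6,446.55 + $5,926.05 + $5,758.95 = $18,131.55
Ending inventory: 62 @ $21.75 + 18 @ $19.05 = $1,691.40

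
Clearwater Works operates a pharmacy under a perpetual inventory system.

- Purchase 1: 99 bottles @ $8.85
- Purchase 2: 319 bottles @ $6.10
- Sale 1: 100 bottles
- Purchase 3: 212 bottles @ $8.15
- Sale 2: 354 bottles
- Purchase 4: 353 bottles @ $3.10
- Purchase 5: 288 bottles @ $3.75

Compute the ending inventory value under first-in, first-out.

Ending inventory = $3,608.70

Sale 1 (100) [FIFO — oldest first]: 99 @ $8.85 + 1 @ $6.10 = $882.25
Sale 2 (354) [FIFO — oldest first]: 318 @ $6.10 + 36 @ $8.15 = $2,233.20
Total COGS = $882.25 + $2,233.20 = $3,115.45
Ending inventory: 176 @ $8.15 + 353 @ $3.10 + 288 @ $3.75 = $3,608.70
Check: goods available $6,724.15 = COGS $3,115.45 + ending $3,608.70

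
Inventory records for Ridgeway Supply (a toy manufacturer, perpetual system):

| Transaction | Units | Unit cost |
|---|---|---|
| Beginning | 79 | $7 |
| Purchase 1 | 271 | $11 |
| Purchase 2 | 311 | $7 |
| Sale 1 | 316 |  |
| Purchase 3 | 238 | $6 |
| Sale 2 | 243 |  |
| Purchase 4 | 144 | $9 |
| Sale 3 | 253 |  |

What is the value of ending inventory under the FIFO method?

Sale 1 (316) [FIFO — oldest first]: 79 @ $7 + 237 @ $11 = $3,160
Sale 2 (243) [FIFO — oldest first]: 34 @ $11 + 209 @ $7 = $1,837
Sale 3 (253) [FIFO — oldest first]: 102 @ $7 + 151 @ $6 = $1,620
Total COGS = $3,160 + $1,837 + $1,620 = $6,617
Ending inventory: 87 @ $6 + 144 @ $9 = $1,818

Ending inventory = $1,818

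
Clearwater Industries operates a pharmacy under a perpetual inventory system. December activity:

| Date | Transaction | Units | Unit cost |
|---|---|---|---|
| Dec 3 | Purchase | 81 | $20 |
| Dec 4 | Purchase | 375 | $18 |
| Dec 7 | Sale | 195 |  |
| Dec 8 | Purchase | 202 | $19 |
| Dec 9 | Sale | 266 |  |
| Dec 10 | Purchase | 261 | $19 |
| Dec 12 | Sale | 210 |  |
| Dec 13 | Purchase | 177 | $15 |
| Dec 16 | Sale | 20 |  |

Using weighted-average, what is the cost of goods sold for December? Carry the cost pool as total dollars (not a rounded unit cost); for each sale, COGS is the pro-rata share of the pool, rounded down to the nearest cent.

After Dec 3: 81 on hand, pool $1,620.00 (≈ $20.0000 each)
After Dec 4: 456 on hand, pool $8,370.00 (≈ $18.3553 each)
Dec 7, sell 195: 195/456 × $8,370.00 → $3,579.27
After Dec 8: 463 on hand, pool $8,628.73 (≈ $18.6366 each)
Dec 9, sell 266: 266/463 × $8,628.73 → $4,957.32
After Dec 10: 458 on hand, pool $8,630.41 (≈ $18.8437 each)
Dec 12, sell 210: 210/458 × $8,630.41 → $3,957.17
After Dec 13: 425 on hand, pool $7,328.24 (≈ $17.2429 each)
Dec 16, sell 20: 20/425 × $7,328.24 → $344.85
Total COGS = $3,579.27 + $4,957.32 + $3,957.17 + $344.85 = $12,838.61
Ending inventory (cost pool remaining) = $6,983.39

COGS = $12,838.61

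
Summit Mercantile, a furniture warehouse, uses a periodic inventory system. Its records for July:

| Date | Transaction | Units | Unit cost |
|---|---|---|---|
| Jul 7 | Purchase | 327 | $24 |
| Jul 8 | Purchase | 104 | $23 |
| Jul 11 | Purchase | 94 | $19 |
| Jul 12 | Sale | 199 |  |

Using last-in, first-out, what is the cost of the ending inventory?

Ending inventory = $7,824

Jul 12, 199 sold [LIFO — newest first]: 94 @ $19 + 104 @ $23 + 1 @ $24 = $4,202
Ending inventory: 326 @ $24 = $7,824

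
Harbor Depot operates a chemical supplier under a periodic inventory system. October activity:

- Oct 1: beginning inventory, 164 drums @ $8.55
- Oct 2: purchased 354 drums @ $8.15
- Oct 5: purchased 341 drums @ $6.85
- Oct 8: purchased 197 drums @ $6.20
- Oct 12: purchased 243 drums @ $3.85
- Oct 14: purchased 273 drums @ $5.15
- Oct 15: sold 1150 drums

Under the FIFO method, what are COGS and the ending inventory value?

Oct 15, 1150 sold [FIFO — oldest first]: 164 @ $8.55 + 354 @ $8.15 + 341 @ $6.85 + 197 @ $6.20 + 94 @ $3.85 = $8,206.45
Ending inventory: 149 @ $3.85 + 273 @ $5.15 = $1,979.60

COGS = $8,206.45; ending inventory = $1,979.60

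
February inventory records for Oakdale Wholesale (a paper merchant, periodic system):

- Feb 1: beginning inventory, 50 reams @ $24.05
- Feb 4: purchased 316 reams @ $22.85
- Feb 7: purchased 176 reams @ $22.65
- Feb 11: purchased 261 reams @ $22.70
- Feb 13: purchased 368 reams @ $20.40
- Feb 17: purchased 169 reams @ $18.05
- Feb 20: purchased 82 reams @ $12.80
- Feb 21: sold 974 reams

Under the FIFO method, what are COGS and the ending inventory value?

Feb 21, 974 sold [FIFO — oldest first]: 50 @ $24.05 + 316 @ $22.85 + 176 @ $22.65 + 261 @ $22.70 + 171 @ $20.40 = $21,822.60
Ending inventory: 197 @ $20.40 + 169 @ $18.05 + 82 @ $12.80 = $8,118.85
Check: goods available $29,941.45 = COGS $21,822.60 + ending $8,118.85

COGS = $21,822.60; ending inventory = $8,118.85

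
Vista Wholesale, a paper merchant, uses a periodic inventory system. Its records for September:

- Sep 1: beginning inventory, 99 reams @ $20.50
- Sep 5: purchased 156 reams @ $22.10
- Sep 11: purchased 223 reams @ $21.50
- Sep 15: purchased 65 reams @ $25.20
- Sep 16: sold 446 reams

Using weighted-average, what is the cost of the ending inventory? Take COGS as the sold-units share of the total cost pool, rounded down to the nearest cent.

Ending inventory = $2,127.50

Sep 16, sell 446: 446/543 × $11,909.60 → $9,782.10
Ending inventory (cost pool remaining) = $2,127.50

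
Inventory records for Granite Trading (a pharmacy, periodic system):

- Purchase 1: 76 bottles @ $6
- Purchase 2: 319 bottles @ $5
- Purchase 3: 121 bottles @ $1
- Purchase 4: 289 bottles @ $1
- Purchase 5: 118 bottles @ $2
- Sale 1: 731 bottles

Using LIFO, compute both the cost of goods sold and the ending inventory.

COGS = $1,661; ending inventory = $1,036

Sale 1 (731) [LIFO — newest first]: 118 @ $2 + 289 @ $1 + 121 @ $1 + 203 @ $5 = $1,661
Ending inventory: 76 @ $6 + 116 @ $5 = $1,036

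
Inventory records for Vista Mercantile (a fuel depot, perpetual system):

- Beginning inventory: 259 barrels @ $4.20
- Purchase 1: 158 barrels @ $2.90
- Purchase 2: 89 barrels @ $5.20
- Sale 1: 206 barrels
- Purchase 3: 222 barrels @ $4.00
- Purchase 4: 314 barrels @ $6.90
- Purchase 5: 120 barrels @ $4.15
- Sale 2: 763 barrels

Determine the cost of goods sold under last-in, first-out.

Sale 1 (206) [LIFO — newest first]: 89 @ $5.20 + 117 @ $2.90 = $802.10
Sale 2 (763) [LIFO — newest first]: 120 @ $4.15 + 314 @ $6.90 + 222 @ $4.00 + 41 @ $2.90 + 66 @ $4.20 = $3,948.70
Total COGS = $802.10 + $3,948.70 = $4,750.80
Ending inventory: 193 @ $4.20 = $810.60

COGS = $4,750.80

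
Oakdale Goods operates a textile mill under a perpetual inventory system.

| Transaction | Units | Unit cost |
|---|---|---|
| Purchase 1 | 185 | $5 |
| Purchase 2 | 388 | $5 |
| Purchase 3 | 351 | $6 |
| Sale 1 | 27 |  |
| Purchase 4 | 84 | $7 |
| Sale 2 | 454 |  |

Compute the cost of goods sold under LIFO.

Sale 1 (27) [LIFO — newest first]: 27 @ $6 = $162
Sale 2 (454) [LIFO — newest first]: 84 @ $7 + 324 @ $6 + 46 @ $5 = $2,762
Total COGS = $162 + $2,762 = $2,924
Ending inventory: 185 @ $5 + 342 @ $5 = $2,635

COGS = $2,924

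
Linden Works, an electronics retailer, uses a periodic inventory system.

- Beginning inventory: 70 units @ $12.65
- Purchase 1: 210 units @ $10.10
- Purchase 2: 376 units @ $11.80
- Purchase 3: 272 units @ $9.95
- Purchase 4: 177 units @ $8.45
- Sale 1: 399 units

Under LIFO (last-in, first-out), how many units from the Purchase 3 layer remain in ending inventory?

Sale 1 (399) [LIFO — newest first]: 177 @ $8.45 + 222 @ $9.95 = $3,704.55
Ending inventory: 70 @ $12.65 + 210 @ $10.10 + 376 @ $11.80 + 50 @ $9.95 = $7,940.80

50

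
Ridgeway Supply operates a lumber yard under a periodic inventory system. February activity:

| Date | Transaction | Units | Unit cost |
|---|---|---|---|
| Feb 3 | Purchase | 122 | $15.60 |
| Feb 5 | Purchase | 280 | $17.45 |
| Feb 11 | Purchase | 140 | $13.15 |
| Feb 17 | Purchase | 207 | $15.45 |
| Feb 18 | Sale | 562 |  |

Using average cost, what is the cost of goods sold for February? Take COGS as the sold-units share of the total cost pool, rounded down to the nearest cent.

Feb 18, sell 562: 562/749 × $11,828.35 → $8,875.21
Ending inventory (cost pool remaining) = $2,953.14
Check: goods available $11,828.35 = COGS $8,875.21 + ending $2,953.14

COGS = $8,875.21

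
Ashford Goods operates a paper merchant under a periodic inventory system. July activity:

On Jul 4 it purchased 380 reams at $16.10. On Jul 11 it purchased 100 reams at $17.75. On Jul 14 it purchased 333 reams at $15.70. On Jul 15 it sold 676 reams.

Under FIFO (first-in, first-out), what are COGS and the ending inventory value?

COGS = $10,970.20; ending inventory = $2,150.90

Jul 15, 676 sold [FIFO — oldest first]: 380 @ $16.10 + 100 @ $17.75 + 196 @ $15.70 = $10,970.20
Ending inventory: 137 @ $15.70 = $2,150.90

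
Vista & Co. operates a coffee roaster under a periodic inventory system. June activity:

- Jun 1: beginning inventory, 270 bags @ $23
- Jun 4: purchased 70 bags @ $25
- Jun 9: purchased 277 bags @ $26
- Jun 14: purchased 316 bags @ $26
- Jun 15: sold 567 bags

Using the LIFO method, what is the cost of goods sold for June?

COGS = $14,742

Jun 15, 567 sold [LIFO — newest first]: 316 @ $26 + 251 @ $26 = $14,742
Ending inventory: 270 @ $23 + 70 @ $25 + 26 @ $26 = $8,636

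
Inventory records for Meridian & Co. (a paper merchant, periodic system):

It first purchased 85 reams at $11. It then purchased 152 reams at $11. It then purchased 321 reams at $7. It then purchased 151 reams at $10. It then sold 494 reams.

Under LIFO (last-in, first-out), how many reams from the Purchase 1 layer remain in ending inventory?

85

Sale 1 (494) [LIFO — newest first]: 151 @ $10 + 321 @ $7 + 22 @ $11 = $3,999
Ending inventory: 85 @ $11 + 130 @ $11 = $2,365
Check: goods available $6,364 = COGS $3,999 + ending $2,365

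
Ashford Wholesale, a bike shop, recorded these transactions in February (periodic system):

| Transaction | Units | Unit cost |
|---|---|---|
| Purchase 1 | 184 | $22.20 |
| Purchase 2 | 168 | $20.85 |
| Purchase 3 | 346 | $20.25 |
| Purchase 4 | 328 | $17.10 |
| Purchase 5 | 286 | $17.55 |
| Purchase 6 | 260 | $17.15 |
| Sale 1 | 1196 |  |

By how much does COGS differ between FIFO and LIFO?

FIFO COGS: 184 @ $22.20 + 168 @ $20.85 + 346 @ $20.25 + 328 @ $17.10 + 170 @ $17.55 = $23,186.40
LIFO COGS: 260 @ $17.15 + 286 @ $17.55 + 328 @ $17.10 + 322 @ $20.25 = $21,607.60
Difference = |$23,186.40 − $21,607.60| = $1,578.80

$1,578.80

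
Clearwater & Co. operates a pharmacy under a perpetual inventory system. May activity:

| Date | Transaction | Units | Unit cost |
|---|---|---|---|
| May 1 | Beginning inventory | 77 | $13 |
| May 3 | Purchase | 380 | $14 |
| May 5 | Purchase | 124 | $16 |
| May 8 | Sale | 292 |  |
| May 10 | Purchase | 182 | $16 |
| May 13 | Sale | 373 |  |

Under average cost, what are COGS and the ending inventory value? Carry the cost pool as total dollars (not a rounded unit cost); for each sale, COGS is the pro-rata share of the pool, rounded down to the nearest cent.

COGS = $9,751.56; ending inventory = $1,465.44

After May 1: 77 on hand, pool $1,001.00 (≈ $13.0000 each)
After May 3: 457 on hand, pool $6,321.00 (≈ $13.8315 each)
After May 5: 581 on hand, pool $8,305.00 (≈ $14.2943 each)
May 8, sell 292: 292/581 × $8,305.00 → $4,173.94
After May 10: 471 on hand, pool $7,043.06 (≈ $14.9534 each)
May 13, sell 373: 373/471 × $7,043.06 → $5,577.62
Total COGS = $4,173.94 + $5,577.62 = $9,751.56
Ending inventory (cost pool remaining) = $1,465.44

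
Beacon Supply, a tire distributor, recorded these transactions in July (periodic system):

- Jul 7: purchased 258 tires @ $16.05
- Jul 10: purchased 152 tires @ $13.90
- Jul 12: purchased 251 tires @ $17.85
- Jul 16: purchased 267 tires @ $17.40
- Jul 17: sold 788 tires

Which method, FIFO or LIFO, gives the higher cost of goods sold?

LIFO

FIFO COGS: 258 @ $16.05 + 152 @ $13.90 + 251 @ $17.85 + 127 @ $17.40 = $12,943.85
LIFO COGS: 267 @ $17.40 + 251 @ $17.85 + 152 @ $13.90 + 118 @ $16.05 = $13,132.85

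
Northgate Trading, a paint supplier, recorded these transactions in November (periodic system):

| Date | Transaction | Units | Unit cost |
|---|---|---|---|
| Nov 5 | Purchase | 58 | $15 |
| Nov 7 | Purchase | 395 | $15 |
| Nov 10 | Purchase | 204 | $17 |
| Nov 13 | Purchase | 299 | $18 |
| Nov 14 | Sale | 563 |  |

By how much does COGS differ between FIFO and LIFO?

$1,085

FIFO COGS: 58 @ $15 + 395 @ $15 + 110 @ $17 = $8,665
LIFO COGS: 299 @ $18 + 204 @ $17 + 60 @ $15 = $9,750
Difference = |$8,665 − $9,750| = $1,085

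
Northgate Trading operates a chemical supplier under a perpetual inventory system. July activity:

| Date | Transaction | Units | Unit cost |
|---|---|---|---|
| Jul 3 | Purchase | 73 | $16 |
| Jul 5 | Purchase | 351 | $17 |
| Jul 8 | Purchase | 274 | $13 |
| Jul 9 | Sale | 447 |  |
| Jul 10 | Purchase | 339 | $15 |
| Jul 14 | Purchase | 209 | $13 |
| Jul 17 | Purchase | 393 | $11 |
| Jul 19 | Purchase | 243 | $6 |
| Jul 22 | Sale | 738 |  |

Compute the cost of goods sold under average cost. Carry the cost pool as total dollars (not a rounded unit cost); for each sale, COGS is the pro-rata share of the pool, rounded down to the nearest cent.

COGS = $15,814.17

After Jul 3: 73 on hand, pool $1,168.00 (≈ $16.0000 each)
After Jul 5: 424 on hand, pool $7,135.00 (≈ $16.8278 each)
After Jul 8: 698 on hand, pool $10,697.00 (≈ $15.3252 each)
Jul 9, sell 447: 447/698 × $10,697.00 → $6,850.37
After Jul 10: 590 on hand, pool $8,931.63 (≈ $15.1384 each)
After Jul 14: 799 on hand, pool $11,648.63 (≈ $14.5790 each)
After Jul 17: 1192 on hand, pool $15,971.63 (≈ $13.3990 each)
After Jul 19: 1435 on hand, pool $17,429.63 (≈ $12.1461 each)
Jul 22, sell 738: 738/1435 × $17,429.63 → $8,963.80
Total COGS = $6,850.37 + $8,963.80 = $15,814.17
Ending inventory (cost pool remaining) = $8,465.83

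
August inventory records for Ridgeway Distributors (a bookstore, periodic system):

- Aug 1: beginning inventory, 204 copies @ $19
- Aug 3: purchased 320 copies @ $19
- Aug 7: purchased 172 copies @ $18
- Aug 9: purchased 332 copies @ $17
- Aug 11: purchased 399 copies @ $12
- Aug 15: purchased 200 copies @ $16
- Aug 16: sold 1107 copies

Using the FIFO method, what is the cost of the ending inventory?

Aug 16, 1107 sold [FIFO — oldest first]: 204 @ $19 + 320 @ $19 + 172 @ $18 + 332 @ $17 + 79 @ $12 = $19,644
Ending inventory: 320 @ $12 + 200 @ $16 = $7,040

Ending inventory = $7,040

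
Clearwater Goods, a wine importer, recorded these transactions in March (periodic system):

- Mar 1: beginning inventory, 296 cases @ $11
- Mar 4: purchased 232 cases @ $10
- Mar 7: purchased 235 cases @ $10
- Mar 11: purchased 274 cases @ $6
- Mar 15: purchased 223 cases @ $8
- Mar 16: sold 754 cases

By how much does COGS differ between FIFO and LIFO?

FIFO COGS: 296 @ $11 + 232 @ $10 + 226 @ $10 = $7,836
LIFO COGS: 223 @ $8 + 274 @ $6 + 235 @ $10 + 22 @ $10 = $5,998
Difference = |$7,836 − $5,998| = $1,838

$1,838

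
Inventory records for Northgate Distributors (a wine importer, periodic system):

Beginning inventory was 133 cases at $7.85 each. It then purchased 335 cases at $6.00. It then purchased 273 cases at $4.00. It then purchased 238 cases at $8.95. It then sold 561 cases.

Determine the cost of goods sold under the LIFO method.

Sale 1 (561) [LIFO — newest first]: 238 @ $8.95 + 273 @ $4.00 + 50 @ $6.00 = $3,522.10
Ending inventory: 133 @ $7.85 + 285 @ $6.00 = $2,754.05

COGS = $3,522.10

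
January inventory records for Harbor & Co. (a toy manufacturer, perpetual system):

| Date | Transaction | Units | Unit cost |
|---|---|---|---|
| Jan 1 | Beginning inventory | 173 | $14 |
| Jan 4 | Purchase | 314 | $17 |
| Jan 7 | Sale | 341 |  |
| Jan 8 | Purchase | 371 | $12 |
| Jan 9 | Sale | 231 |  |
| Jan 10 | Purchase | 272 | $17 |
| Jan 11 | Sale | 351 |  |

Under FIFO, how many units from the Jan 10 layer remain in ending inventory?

207

Jan 7, 341 sold [FIFO — oldest first]: 173 @ $14 + 168 @ $17 = $5,278
Jan 9, 231 sold [FIFO — oldest first]: 146 @ $17 + 85 @ $12 = $3,502
Jan 11, 351 sold [FIFO — oldest first]: 286 @ $12 + 65 @ $17 = $4,537
Total COGS = $5,278 + $3,502 + $4,537 = $13,317
Ending inventory: 207 @ $17 = $3,519
Check: goods available $16,836 = COGS $13,317 + ending $3,519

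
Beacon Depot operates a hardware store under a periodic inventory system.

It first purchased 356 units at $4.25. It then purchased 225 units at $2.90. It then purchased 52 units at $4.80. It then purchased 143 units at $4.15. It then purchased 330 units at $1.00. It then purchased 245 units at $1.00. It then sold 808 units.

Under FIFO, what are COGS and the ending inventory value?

COGS = $3,040.55; ending inventory = $543.00

Sale 1 (808) [FIFO — oldest first]: 356 @ $4.25 + 225 @ $2.90 + 52 @ $4.80 + 143 @ $4.15 + 32 @ $1.00 = $3,040.55
Ending inventory: 298 @ $1.00 + 245 @ $1.00 = $543.00
Check: goods available $3,583.55 = COGS $3,040.55 + ending $543.00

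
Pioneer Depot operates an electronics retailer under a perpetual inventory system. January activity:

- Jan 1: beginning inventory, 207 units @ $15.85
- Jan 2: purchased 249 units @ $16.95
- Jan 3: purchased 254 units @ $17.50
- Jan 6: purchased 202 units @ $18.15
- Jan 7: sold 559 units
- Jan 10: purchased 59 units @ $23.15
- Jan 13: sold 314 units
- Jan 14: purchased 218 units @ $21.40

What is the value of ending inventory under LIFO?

Ending inventory = $6,218.50

Jan 7, 559 sold [LIFO — newest first]: 202 @ $18.15 + 254 @ $17.50 + 103 @ $16.95 = $9,857.15
Jan 13, 314 sold [LIFO — newest first]: 59 @ $23.15 + 146 @ $16.95 + 109 @ $15.85 = $5,568.20
Total COGS = $9,857.15 + $5,568.20 = $15,425.35
Ending inventory: 98 @ $15.85 + 218 @ $21.40 = $6,218.50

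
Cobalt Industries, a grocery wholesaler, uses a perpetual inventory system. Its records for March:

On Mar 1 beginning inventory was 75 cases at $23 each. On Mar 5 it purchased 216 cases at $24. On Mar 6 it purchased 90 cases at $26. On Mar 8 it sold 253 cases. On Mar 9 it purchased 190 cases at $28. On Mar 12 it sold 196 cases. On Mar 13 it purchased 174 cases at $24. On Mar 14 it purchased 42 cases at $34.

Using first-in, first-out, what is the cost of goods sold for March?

COGS = $11,153

Mar 8, 253 sold [FIFO — oldest first]: 75 @ $23 + 178 @ $24 = $5,997
Mar 12, 196 sold [FIFO — oldest first]: 38 @ $24 + 90 @ $26 + 68 @ $28 = $5,156
Total COGS = $5,997 + $5,156 = $11,153
Ending inventory: 122 @ $28 + 174 @ $24 + 42 @ $34 = $9,020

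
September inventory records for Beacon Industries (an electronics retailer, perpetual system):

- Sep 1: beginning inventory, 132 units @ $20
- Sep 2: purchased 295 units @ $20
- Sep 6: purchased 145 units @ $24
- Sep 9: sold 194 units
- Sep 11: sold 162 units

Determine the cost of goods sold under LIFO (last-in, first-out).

Sep 9, 194 sold [LIFO — newest first]: 145 @ $24 + 49 @ $20 = $4,460
Sep 11, 162 sold [LIFO — newest first]: 162 @ $20 = $3,240
Total COGS = $4,460 + $3,240 = $7,700
Ending inventory: 132 @ $20 + 84 @ $20 = $4,320
Check: goods available $12,020 = COGS $7,700 + ending $4,320

COGS = $7,700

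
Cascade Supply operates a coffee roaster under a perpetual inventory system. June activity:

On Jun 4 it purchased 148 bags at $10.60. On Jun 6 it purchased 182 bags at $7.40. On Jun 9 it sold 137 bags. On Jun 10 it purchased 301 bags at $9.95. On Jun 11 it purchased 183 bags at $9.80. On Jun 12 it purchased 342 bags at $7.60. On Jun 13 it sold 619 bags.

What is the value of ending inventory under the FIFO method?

Ending inventory = $3,167.60

Jun 9, 137 sold [FIFO — oldest first]: 137 @ $10.60 = $1,452.20
Jun 13, 619 sold [FIFO — oldest first]: 11 @ $10.60 + 182 @ $7.40 + 301 @ $9.95 + 125 @ $9.80 = $5,683.35
Total COGS = $1,452.20 + $5,683.35 = $7,135.55
Ending inventory: 58 @ $9.80 + 342 @ $7.60 = $3,167.60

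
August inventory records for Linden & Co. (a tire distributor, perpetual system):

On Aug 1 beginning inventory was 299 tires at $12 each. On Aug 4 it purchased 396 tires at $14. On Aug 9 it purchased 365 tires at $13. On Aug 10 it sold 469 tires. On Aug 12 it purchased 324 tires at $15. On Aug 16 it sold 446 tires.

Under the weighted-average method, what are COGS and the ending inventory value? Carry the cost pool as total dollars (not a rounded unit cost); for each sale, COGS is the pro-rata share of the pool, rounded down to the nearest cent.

After Aug 1: 299 on hand, pool $3,588.00 (≈ $12.0000 each)
After Aug 4: 695 on hand, pool $9,132.00 (≈ $13.1396 each)
After Aug 9: 1060 on hand, pool $13,877.00 (≈ $13.0915 each)
Aug 10, sell 469: 469/1060 × $13,877.00 → $6,139.91
After Aug 12: 915 on hand, pool $12,597.09 (≈ $13.7673 each)
Aug 16, sell 446: 446/915 × $12,597.09 → $6,140.22
Total COGS = $6,139.91 + $6,140.22 = $12,280.13
Ending inventory (cost pool remaining) = $6,456.87
Check: goods available $18,737.00 = COGS $12,280.13 + ending $6,456.87

COGS = $12,280.13; ending inventory = $6,456.87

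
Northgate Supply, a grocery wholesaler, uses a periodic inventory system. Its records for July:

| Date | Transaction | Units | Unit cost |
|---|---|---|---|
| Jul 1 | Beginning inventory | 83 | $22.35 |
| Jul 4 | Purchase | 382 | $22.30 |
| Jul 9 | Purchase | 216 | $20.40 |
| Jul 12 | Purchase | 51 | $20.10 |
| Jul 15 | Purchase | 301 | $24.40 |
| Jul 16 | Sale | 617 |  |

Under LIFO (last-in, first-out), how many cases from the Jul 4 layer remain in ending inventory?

333

Jul 16, 617 sold [LIFO — newest first]: 301 @ $24.40 + 51 @ $20.10 + 216 @ $20.40 + 49 @ $22.30 = $13,868.60
Ending inventory: 83 @ $22.35 + 333 @ $22.30 = $9,280.95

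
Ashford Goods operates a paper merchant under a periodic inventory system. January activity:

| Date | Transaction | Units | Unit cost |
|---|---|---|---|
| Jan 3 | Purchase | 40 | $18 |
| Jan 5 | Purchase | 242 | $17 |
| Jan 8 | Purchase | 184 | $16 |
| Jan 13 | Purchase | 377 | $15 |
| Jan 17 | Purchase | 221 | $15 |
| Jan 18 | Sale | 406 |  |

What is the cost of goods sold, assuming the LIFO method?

Jan 18, 406 sold [LIFO — newest first]: 221 @ $15 + 185 @ $15 = $6,090
Ending inventory: 40 @ $18 + 242 @ $17 + 184 @ $16 + 192 @ $15 = $10,658

COGS = $6,090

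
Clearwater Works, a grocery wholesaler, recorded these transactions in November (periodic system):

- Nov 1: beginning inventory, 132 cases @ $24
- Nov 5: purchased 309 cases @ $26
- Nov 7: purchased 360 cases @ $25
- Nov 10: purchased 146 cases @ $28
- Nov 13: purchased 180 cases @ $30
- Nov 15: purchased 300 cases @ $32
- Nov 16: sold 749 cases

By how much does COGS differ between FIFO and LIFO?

$3,261

FIFO COGS: 132 @ $24 + 309 @ $26 + 308 @ $25 = $18,902
LIFO COGS: 300 @ $32 + 180 @ $30 + 146 @ $28 + 123 @ $25 = $22,163
Difference = |$18,902 − $22,163| = $3,261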